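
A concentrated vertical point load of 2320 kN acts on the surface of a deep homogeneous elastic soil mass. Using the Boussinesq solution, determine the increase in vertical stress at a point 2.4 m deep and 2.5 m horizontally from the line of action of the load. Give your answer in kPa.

Δσ_z ≈ 30.6 kPa

Boussinesq vertical stress below a point load on an elastic half-space:
Δσ_z = 3P/(2πz²) · [1 + (r/z)²]^(−5/2)
r/z = 2.5/2.4 = 1.0417; [1+(r/z)²]^(−5/2) = 0.15929.
Δσ_z = 3×2320/(2π×2.4²) × 0.15929 = 192.31 × 0.15929 = 30.63 kPa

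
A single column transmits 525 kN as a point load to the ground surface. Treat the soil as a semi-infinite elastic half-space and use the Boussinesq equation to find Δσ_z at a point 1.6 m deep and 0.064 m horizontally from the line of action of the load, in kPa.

Boussinesq vertical stress below a point load on an elastic half-space:
Δσ_z = 3P/(2πz²) · [1 + (r/z)²]^(−5/2)
r/z = 0.064/1.6 = 0.04; [1+(r/z)²]^(−5/2) = 0.99601.
Δσ_z = 3×525/(2π×1.6²) × 0.99601 = 97.918 × 0.99601 = 97.53 kPa

Δσ_z ≈ 97.5 kPa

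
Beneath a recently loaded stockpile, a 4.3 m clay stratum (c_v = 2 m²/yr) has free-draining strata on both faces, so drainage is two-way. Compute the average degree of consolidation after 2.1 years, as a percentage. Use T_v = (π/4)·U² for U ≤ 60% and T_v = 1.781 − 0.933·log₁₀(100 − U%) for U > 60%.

Drainage path length: H_d = H/2 = 2.15 m (double drainage).
T_v = c_v·t/H_d² = 2×2.1/2.15² = 0.9086.
T_v = 0.9086 corresponds to the U > 60% branch:
U = 1 − 10^((1.781 − T_v)/0.933)/100 = 0.9139

U ≈ 91.4 %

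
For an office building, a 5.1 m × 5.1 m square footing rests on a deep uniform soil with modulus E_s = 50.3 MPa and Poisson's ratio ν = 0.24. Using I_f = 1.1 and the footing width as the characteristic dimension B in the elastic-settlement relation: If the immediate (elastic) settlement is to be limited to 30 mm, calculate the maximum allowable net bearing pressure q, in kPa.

E_s = 50.3 MPa = 50300 kPa.
S_e = q·B·(1−ν²)/E_s · I_f  ⇒  q = S_e·E_s / (B·(1−ν²)·I_f).
q = 0.03 × 50300 / (5.1 × 0.9424 × 1.1) = 285.4 kPa

q ≈ 285 kPa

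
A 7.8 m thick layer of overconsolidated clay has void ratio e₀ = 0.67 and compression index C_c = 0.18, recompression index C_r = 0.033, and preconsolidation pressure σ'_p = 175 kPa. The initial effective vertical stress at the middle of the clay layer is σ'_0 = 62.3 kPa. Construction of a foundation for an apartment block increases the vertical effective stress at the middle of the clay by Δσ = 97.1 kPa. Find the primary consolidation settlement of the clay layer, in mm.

Final effective stress: σ'_f = 62.3 + 97.1 = 159.4 kPa.
σ'_f = 159.4 ≤ σ'_p = 175 kPa, so the clay remains overconsolidated and only the recompression index applies:
S_c = C_r·H/(1+e₀)·log₁₀(σ'_f/σ'_0) = 0.033×7.8/1.67×log₁₀(159.4/62.3)
    = 0.15413 × 0.408 = 0.06289 m

S_c ≈ 62.9 mm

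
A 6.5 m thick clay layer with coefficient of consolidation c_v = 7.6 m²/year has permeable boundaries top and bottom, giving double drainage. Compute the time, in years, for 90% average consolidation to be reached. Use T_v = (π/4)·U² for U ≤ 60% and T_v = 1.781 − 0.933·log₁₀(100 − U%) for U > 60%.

t ≈ 1.18 years

Drainage path length: H_d = H/2 = 3.25 m (double drainage).
U > 60%: T_v = 1.781 − 0.933·log₁₀(100 − 90) = 0.848.
t = T_v·H_d²/c_v = 0.848×3.25²/7.6 = 1.179 years.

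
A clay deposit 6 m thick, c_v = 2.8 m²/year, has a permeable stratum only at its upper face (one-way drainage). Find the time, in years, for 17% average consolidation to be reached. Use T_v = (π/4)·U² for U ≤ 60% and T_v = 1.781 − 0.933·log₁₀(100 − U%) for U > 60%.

t ≈ 0.292 years

Drainage path length: H_d = H = 6 m (single drainage).
U ≤ 60%: T_v = (π/4)·U² = (π/4)×0.17² = 0.022698.
t = T_v·H_d²/c_v = 0.022698×6²/2.8 = 0.2918 years.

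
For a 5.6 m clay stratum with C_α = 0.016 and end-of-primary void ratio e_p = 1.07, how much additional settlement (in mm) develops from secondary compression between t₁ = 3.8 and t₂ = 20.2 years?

S_s ≈ 31.4 mm

Secondary compression: S_s = C_α·H/(1+e_p)·log₁₀(t₂/t₁)
S_s = 0.016×5.6/(1+1.07)×log₁₀(20.2/3.8)
    = 0.04329 × 0.7256 = 0.03141 m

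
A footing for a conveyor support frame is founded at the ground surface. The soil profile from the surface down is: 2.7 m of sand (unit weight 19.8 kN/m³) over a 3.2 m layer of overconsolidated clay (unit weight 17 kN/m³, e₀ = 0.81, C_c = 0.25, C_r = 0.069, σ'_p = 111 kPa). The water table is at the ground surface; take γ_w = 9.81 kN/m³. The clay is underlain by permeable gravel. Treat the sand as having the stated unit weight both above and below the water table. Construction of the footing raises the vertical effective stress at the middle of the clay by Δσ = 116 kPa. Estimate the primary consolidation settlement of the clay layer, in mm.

Mid-depth of clay below the ground surface: z = 2.7 + 3.2/2 = 4.3 m.
Total vertical stress at mid-clay: σ_v = 19.8×2.7 + 17×1.6 = 80.66 kPa.
Pore pressure: u = 9.81×(4.3 − 0) = 42.183 kPa.
Initial effective stress: σ'_0 = σ_v − u = 80.66 − 42.183 = 38.477 kPa.
Final effective stress: σ'_f = 38.477 + 116 = 154.48 kPa.
σ'_f = 154.48 > σ'_p = 111 kPa, so the stress path crosses the preconsolidation pressure — recompression up to σ'_p, then virgin compression beyond:
S_c = H/(1+e₀)·[C_r·log₁₀(σ'_p/σ'_0) + C_c·log₁₀(σ'_f/σ'_p)]
    = 3.2/1.81 × [0.069×log₁₀(111/38.477) + 0.25×log₁₀(154.48/111)]
    = 1.768 × [0.031748 + 0.035887] = 0.1196 m

S_c ≈ 120 mm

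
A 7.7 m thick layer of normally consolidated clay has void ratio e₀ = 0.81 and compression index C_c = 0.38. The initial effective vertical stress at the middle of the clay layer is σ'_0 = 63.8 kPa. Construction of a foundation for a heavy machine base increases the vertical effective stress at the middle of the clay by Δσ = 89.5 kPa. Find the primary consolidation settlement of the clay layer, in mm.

Final effective stress: σ'_f = σ'_0 + Δσ = 63.8 + 89.5 = 153.3 kPa.
Normally consolidated clay, so the full stress increment lies on the virgin compression line:
S_c = C_c·H/(1+e₀)·log₁₀(σ'_f/σ'_0) = 0.38×7.7/(1+0.81)×log₁₀(153.3/63.8)
    = 1.6166 × 0.38072 = 0.6155 m

S_c ≈ 615 mm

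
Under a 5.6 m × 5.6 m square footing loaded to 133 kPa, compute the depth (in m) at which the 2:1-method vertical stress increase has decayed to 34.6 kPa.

2:1 spreading — at depth z the loaded area has grown by z in each plan dimension:
qB²/(B+z)² = Δσ_z ⇒ z = B(√(q/Δσ_z) − 1) = 5.6×(√(133/34.6) − 1) = 5.379 m

z ≈ 5.38 m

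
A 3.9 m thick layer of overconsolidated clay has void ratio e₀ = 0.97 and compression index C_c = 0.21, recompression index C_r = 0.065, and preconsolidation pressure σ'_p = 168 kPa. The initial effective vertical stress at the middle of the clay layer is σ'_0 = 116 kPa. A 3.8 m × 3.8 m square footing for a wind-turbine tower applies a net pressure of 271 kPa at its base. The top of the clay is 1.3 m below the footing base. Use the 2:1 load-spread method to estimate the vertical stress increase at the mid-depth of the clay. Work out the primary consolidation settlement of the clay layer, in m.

Mid-depth of clay below the footing base: z = 1.3 + 3.9/2 = 3.25 m.
Stress increase at mid-clay by the 2:1 spreading method:
Δσ = qBL/((B+z)(L+z)) = 271×3.8×3.8/((3.8+3.25)(3.8+3.25)) = 78.733 kPa
Final effective stress: σ'_f = 116 + 78.733 = 194.73 kPa.
σ'_f = 194.73 > σ'_p = 168 kPa, so the stress path crosses the preconsolidation pressure — recompression up to σ'_p, then virgin compression beyond:
S_c = H/(1+e₀)·[C_r·log₁₀(σ'_p/σ'_0) + C_c·log₁₀(σ'_f/σ'_p)]
    = 3.9/1.97 × [0.065×log₁₀(168/116) + 0.21×log₁₀(194.73/168)]
    = 1.9797 × [0.010455 + 0.013466] = 0.04736 m

S_c ≈ 0.0474 m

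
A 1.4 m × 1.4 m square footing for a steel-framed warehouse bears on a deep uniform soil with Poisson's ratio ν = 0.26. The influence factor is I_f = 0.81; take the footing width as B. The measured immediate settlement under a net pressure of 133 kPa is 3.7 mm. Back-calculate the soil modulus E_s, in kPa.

S_e = q·B·(1−ν²)/E_s · I_f  ⇒  E_s = q·B·(1−ν²)·I_f / S_e.
E_s = 133 × 1.4 × 0.9324 × 0.81 / 0.0037 = 38010 kPa

E_s ≈ 38000 kPa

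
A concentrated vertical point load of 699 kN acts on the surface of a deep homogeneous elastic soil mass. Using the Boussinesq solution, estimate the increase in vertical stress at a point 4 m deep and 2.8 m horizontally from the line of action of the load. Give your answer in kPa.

Δσ_z ≈ 7.7 kPa

Boussinesq vertical stress below a point load on an elastic half-space:
Δσ_z = 3P/(2πz²) · [1 + (r/z)²]^(−5/2)
r/z = 2.8/4 = 0.7; [1+(r/z)²]^(−5/2) = 0.36901.
Δσ_z = 3×699/(2π×4²) × 0.36901 = 20.859 × 0.36901 = 7.697 kPa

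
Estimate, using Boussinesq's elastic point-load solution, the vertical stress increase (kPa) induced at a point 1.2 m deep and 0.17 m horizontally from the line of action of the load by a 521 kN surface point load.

Boussinesq vertical stress below a point load on an elastic half-space:
Δσ_z = 3P/(2πz²) · [1 + (r/z)²]^(−5/2)
r/z = 0.17/1.2 = 0.14167; [1+(r/z)²]^(−5/2) = 0.95154.
Δσ_z = 3×521/(2π×1.2²) × 0.95154 = 172.75 × 0.95154 = 164.4 kPa

Δσ_z ≈ 164 kPa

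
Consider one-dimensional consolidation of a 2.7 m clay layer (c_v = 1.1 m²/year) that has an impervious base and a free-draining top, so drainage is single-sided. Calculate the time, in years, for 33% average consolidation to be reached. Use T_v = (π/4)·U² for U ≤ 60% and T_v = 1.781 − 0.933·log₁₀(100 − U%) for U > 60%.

t ≈ 0.567 years

Drainage path length: H_d = H = 2.7 m (single drainage).
U ≤ 60%: T_v = (π/4)·U² = (π/4)×0.33² = 0.08553.
t = T_v·H_d²/c_v = 0.08553×2.7²/1.1 = 0.5668 years.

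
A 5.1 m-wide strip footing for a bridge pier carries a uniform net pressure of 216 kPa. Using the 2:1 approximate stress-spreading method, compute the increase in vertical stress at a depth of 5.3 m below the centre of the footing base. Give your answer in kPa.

Δσ_z ≈ 106 kPa

By the 2:1 method the load spreads at 1 horizontal : 2 vertical, so at depth z the loaded area has grown by z in each plan dimension:
Δσ = qB/(B+z) = 216×5.1/(5.1+5.3) = 105.92 kPa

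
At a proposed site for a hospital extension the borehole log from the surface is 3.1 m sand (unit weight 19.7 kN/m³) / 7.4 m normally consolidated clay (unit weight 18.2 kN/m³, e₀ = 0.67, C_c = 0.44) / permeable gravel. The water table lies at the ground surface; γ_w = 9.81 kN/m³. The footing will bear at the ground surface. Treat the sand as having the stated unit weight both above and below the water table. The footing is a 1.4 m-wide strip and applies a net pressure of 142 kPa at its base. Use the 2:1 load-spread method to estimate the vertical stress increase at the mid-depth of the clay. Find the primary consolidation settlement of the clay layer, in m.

Mid-depth of clay below the ground surface: z = 3.1 + 7.4/2 = 6.8 m.
Total vertical stress at mid-clay: σ_v = 19.7×3.1 + 18.2×3.7 = 128.41 kPa.
Pore pressure: u = 9.81×(6.8 − 0) = 66.708 kPa.
Initial effective stress: σ'_0 = σ_v − u = 128.41 − 66.708 = 61.702 kPa.
Stress increase at mid-clay by the 2:1 spreading method:
Δσ = qB/(B+z) = 142×1.4/(1.4+6.8) = 24.244 kPa
Final effective stress: σ'_f = σ'_0 + Δσ = 61.702 + 24.244 = 85.946 kPa.
Normally consolidated clay, so the full stress increment lies on the virgin compression line:
S_c = C_c·H/(1+e₀)·log₁₀(σ'_f/σ'_0) = 0.44×7.4/(1+0.67)×log₁₀(85.946/61.702)
    = 1.9497 × 0.14393 = 0.2806 m

S_c ≈ 0.281 m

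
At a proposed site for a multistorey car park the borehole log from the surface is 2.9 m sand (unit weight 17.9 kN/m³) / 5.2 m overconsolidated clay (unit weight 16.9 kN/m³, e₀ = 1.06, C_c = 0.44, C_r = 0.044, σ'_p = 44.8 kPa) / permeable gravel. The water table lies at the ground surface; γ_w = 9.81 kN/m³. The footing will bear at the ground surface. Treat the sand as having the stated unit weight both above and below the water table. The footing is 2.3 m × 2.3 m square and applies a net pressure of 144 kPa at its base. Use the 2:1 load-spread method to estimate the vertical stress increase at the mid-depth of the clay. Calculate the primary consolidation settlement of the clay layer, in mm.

S_c ≈ 97 mm

Mid-depth of clay below the ground surface: z = 2.9 + 5.2/2 = 5.5 m.
Total vertical stress at mid-clay: σ_v = 17.9×2.9 + 16.9×2.6 = 95.85 kPa.
Pore pressure: u = 9.81×(5.5 − 0) = 53.955 kPa.
Initial effective stress: σ'_0 = σ_v − u = 95.85 − 53.955 = 41.895 kPa.
Stress increase at mid-clay by the 2:1 spreading method:
Δσ = qBL/((B+z)(L+z)) = 144×2.3×2.3/((2.3+5.5)(2.3+5.5)) = 12.521 kPa
Final effective stress: σ'_f = 41.895 + 12.521 = 54.416 kPa.
σ'_f = 54.416 > σ'_p = 44.8 kPa, so the stress path crosses the preconsolidation pressure — recompression up to σ'_p, then virgin compression beyond:
S_c = H/(1+e₀)·[C_r·log₁₀(σ'_p/σ'_0) + C_c·log₁₀(σ'_f/σ'_p)]
    = 5.2/2.06 × [0.044×log₁₀(44.8/41.895) + 0.44×log₁₀(54.416/44.8)]
    = 2.5243 × [0.0012811 + 0.037157] = 0.09703 m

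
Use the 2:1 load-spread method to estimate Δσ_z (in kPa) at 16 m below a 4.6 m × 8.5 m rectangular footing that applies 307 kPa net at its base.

By the 2:1 method the load spreads at 1 horizontal : 2 vertical, so at depth z the loaded area has grown by z in each plan dimension:
Δσ = qBL/((B+z)(L+z)) = 307×4.6×8.5/((4.6+16)(8.5+16)) = 23.784 kPa

Δσ_z ≈ 23.8 kPa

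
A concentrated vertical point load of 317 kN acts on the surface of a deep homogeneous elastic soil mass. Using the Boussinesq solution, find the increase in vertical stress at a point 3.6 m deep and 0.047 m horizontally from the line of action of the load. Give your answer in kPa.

Boussinesq vertical stress below a point load on an elastic half-space:
Δσ_z = 3P/(2πz²) · [1 + (r/z)²]^(−5/2)
r/z = 0.047/3.6 = 0.013056; [1+(r/z)²]^(−5/2) = 0.99957.
Δσ_z = 3×317/(2π×3.6²) × 0.99957 = 11.679 × 0.99957 = 11.67 kPa

Δσ_z ≈ 11.7 kPa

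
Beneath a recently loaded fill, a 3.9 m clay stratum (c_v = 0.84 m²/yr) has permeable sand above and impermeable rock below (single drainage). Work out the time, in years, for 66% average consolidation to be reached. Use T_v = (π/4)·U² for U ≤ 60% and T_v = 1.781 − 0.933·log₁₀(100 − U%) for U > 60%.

t ≈ 6.38 years

Drainage path length: H_d = H = 3.9 m (single drainage).
U > 60%: T_v = 1.781 − 0.933·log₁₀(100 − 66) = 0.35213.
t = T_v·H_d²/c_v = 0.35213×3.9²/0.84 = 6.376 years.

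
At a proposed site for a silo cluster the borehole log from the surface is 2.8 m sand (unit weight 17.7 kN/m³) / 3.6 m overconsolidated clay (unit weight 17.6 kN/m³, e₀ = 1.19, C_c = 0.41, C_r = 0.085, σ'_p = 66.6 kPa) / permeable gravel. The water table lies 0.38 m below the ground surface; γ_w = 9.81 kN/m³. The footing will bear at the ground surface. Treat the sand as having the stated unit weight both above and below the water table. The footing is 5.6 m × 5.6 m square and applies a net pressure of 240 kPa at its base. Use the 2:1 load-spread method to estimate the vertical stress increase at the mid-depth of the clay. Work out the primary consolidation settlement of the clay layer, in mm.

Mid-depth of clay below the ground surface: z = 2.8 + 3.6/2 = 4.6 m.
Total vertical stress at mid-clay: σ_v = 17.7×2.8 + 17.6×1.8 = 81.24 kPa.
Pore pressure: u = 9.81×(4.6 − 0.38) = 41.398 kPa.
Initial effective stress: σ'_0 = σ_v − u = 81.24 − 41.398 = 39.842 kPa.
Stress increase at mid-clay by the 2:1 spreading method:
Δσ = qBL/((B+z)(L+z)) = 240×5.6×5.6/((5.6+4.6)(5.6+4.6)) = 72.341 kPa
Final effective stress: σ'_f = 39.842 + 72.341 = 112.18 kPa.
σ'_f = 112.18 > σ'_p = 66.6 kPa, so the stress path crosses the preconsolidation pressure — recompression up to σ'_p, then virgin compression beyond:
S_c = H/(1+e₀)·[C_r·log₁₀(σ'_p/σ'_0) + C_c·log₁₀(σ'_f/σ'_p)]
    = 3.6/2.19 × [0.085×log₁₀(66.6/39.842) + 0.41×log₁₀(112.18/66.6)]
    = 1.6438 × [0.018966 + 0.092841] = 0.1838 m

S_c ≈ 184 mm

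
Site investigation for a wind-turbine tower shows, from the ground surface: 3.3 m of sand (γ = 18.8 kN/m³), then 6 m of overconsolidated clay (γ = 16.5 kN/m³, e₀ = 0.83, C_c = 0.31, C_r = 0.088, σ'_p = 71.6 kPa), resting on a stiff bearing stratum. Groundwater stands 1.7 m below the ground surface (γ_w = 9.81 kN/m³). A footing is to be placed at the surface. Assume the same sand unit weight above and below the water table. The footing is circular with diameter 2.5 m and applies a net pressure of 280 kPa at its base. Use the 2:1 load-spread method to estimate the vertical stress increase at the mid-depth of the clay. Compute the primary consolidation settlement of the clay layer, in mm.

S_c ≈ 106 mm

Mid-depth of clay below the ground surface: z = 3.3 + 6/2 = 6.3 m.
Total vertical stress at mid-clay: σ_v = 18.8×3.3 + 16.5×3 = 111.54 kPa.
Pore pressure: u = 9.81×(6.3 − 1.7) = 45.126 kPa.
Initial effective stress: σ'_0 = σ_v − u = 111.54 − 45.126 = 66.414 kPa.
Stress increase at mid-clay by the 2:1 spreading method:
Δσ ≈ qD²/(D+z)² = 280×2.5²/(2.5+6.3)² = 22.598 kPa
Final effective stress: σ'_f = 66.414 + 22.598 = 89.012 kPa.
σ'_f = 89.012 > σ'_p = 71.6 kPa, so the stress path crosses the preconsolidation pressure — recompression up to σ'_p, then virgin compression beyond:
S_c = H/(1+e₀)·[C_r·log₁₀(σ'_p/σ'_0) + C_c·log₁₀(σ'_f/σ'_p)]
    = 6/1.83 × [0.088×log₁₀(71.6/66.414) + 0.31×log₁₀(89.012/71.6)]
    = 3.2787 × [0.0028735 + 0.029306] = 0.1055 m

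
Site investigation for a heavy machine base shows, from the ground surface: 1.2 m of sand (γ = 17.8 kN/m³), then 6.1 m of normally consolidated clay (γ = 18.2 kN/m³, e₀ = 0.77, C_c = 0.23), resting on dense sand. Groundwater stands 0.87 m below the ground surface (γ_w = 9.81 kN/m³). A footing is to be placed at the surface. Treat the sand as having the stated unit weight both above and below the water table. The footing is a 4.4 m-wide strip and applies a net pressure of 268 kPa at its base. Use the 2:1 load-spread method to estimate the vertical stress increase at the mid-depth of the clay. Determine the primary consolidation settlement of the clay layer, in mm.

Mid-depth of clay below the ground surface: z = 1.2 + 6.1/2 = 4.25 m.
Total vertical stress at mid-clay: σ_v = 17.8×1.2 + 18.2×3.05 = 76.87 kPa.
Pore pressure: u = 9.81×(4.25 − 0.87) = 33.158 kPa.
Initial effective stress: σ'_0 = σ_v − u = 76.87 − 33.158 = 43.712 kPa.
Stress increase at mid-clay by the 2:1 spreading method:
Δσ = qB/(B+z) = 268×4.4/(4.4+4.25) = 136.32 kPa
Final effective stress: σ'_f = σ'_0 + Δσ = 43.712 + 136.32 = 180.03 kPa.
Normally consolidated clay, so the full stress increment lies on the virgin compression line:
S_c = C_c·H/(1+e₀)·log₁₀(σ'_f/σ'_0) = 0.23×6.1/(1+0.77)×log₁₀(180.03/43.712)
    = 0.79266 × 0.61474 = 0.4873 m

S_c ≈ 487 mm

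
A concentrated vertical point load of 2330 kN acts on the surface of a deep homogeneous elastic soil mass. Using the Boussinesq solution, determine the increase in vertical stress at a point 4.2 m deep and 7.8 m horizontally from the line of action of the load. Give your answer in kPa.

Boussinesq vertical stress below a point load on an elastic half-space:
Δσ_z = 3P/(2πz²) · [1 + (r/z)²]^(−5/2)
r/z = 7.8/4.2 = 1.8571; [1+(r/z)²]^(−5/2) = 0.023952.
Δσ_z = 3×2330/(2π×4.2²) × 0.023952 = 63.066 × 0.023952 = 1.511 kPa

Δσ_z ≈ 1.51 kPa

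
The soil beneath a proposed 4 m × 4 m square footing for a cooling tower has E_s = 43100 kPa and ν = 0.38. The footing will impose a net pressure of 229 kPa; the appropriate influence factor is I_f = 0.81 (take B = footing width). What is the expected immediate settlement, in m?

S_e ≈ 0.0147 m

Immediate (elastic) settlement: S_e = q·B·(1−ν²)/E_s · I_f.
S_e = 229 × 4 × (1 − 0.38²) / 43100 × 0.81
    = 229 × 4 × 0.8556 / 43100 × 0.81
    = 0.01473 m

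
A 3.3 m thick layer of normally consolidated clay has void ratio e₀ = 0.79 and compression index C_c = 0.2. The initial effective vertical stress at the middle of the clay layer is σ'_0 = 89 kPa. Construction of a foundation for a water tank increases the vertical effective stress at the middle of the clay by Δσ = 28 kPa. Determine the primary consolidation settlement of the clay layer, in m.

Final effective stress: σ'_f = σ'_0 + Δσ = 89 + 28 = 117 kPa.
Normally consolidated clay, so the full stress increment lies on the virgin compression line:
S_c = C_c·H/(1+e₀)·log₁₀(σ'_f/σ'_0) = 0.2×3.3/(1+0.79)×log₁₀(117/89)
    = 0.36872 × 0.1188 = 0.0438 m

S_c ≈ 0.0438 m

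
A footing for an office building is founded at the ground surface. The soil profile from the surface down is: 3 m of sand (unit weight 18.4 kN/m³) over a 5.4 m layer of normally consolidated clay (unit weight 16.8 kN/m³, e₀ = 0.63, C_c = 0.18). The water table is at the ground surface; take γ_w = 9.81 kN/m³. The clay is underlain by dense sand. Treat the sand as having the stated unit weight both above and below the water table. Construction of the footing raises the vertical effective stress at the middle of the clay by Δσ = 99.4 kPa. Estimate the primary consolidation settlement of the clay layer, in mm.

Mid-depth of clay below the ground surface: z = 3 + 5.4/2 = 5.7 m.
Total vertical stress at mid-clay: σ_v = 18.4×3 + 16.8×2.7 = 100.56 kPa.
Pore pressure: u = 9.81×(5.7 − 0) = 55.917 kPa.
Initial effective stress: σ'_0 = σ_v − u = 100.56 − 55.917 = 44.643 kPa.
Final effective stress: σ'_f = σ'_0 + Δσ = 44.643 + 99.4 = 144.04 kPa.
Normally consolidated clay, so the full stress increment lies on the virgin compression line:
S_c = C_c·H/(1+e₀)·log₁₀(σ'_f/σ'_0) = 0.18×5.4/(1+0.63)×log₁₀(144.04/44.643)
    = 0.59632 × 0.50873 = 0.3034 m

S_c ≈ 303 mm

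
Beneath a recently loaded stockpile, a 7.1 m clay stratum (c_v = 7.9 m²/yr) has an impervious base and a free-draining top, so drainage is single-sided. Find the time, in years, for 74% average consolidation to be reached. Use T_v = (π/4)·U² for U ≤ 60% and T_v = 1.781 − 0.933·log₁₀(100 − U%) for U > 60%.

t ≈ 2.94 years

Drainage path length: H_d = H = 7.1 m (single drainage).
U > 60%: T_v = 1.781 − 0.933·log₁₀(100 − 74) = 0.46083.
t = T_v·H_d²/c_v = 0.46083×7.1²/7.9 = 2.941 years.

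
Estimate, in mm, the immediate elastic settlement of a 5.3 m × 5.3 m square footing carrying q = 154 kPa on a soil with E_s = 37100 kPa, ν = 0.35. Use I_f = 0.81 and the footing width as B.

Immediate (elastic) settlement: S_e = q·B·(1−ν²)/E_s · I_f.
S_e = 154 × 5.3 × (1 − 0.35²) / 37100 × 0.81
    = 154 × 5.3 × 0.8775 / 37100 × 0.81
    = 0.01564 m = 15.64 mm

S_e ≈ 15.6 mm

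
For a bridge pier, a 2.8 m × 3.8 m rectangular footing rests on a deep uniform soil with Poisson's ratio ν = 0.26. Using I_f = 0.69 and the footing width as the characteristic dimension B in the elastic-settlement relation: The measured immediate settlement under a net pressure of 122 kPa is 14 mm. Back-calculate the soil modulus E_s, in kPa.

S_e = q·B·(1−ν²)/E_s · I_f  ⇒  E_s = q·B·(1−ν²)·I_f / S_e.
E_s = 122 × 2.8 × 0.9324 × 0.69 / 0.014 = 15700 kPa

E_s ≈ 15700 kPa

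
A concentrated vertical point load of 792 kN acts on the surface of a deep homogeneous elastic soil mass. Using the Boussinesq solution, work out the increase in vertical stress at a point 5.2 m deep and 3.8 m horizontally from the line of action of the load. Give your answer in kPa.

Δσ_z ≈ 4.8 kPa

Boussinesq vertical stress below a point load on an elastic half-space:
Δσ_z = 3P/(2πz²) · [1 + (r/z)²]^(−5/2)
r/z = 3.8/5.2 = 0.73077; [1+(r/z)²]^(−5/2) = 0.3431.
Δσ_z = 3×792/(2π×5.2²) × 0.3431 = 13.985 × 0.3431 = 4.798 kPa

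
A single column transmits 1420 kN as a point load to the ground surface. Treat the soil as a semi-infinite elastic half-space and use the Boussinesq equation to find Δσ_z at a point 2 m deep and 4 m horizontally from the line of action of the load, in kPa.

Δσ_z ≈ 3.03 kPa

Boussinesq vertical stress below a point load on an elastic half-space:
Δσ_z = 3P/(2πz²) · [1 + (r/z)²]^(−5/2)
r/z = 4/2 = 2; [1+(r/z)²]^(−5/2) = 0.017889.
Δσ_z = 3×1420/(2π×2²) × 0.017889 = 169.5 × 0.017889 = 3.032 kPa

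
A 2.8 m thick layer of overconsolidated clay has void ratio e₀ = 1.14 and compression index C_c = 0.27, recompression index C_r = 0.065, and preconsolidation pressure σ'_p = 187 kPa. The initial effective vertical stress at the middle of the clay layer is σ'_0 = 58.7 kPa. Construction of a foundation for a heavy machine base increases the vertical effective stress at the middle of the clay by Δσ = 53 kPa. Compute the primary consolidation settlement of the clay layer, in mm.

Final effective stress: σ'_f = 58.7 + 53 = 111.7 kPa.
σ'_f = 111.7 ≤ σ'_p = 187 kPa, so the clay remains overconsolidated and only the recompression index applies:
S_c = C_r·H/(1+e₀)·log₁₀(σ'_f/σ'_0) = 0.065×2.8/2.14×log₁₀(111.7/58.7)
    = 0.085046 × 0.27942 = 0.02376 m

S_c ≈ 23.8 mm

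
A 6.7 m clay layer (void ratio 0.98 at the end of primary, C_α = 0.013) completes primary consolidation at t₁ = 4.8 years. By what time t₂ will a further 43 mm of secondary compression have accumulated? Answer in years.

t₂ ≈ 45.6 years

S_s = C_α·H/(1+e_p)·log₁₀(t₂/t₁) ⇒ log₁₀(t₂/t₁) = S_s·(1+e_p)/(C_α·H).
log₁₀(t₂/t₁) = 0.043 × (1+0.98) / (0.013×6.7) = 0.9775
t₂ = t₁ × 10^0.9775 = 4.8 × 9.495 = 45.58 years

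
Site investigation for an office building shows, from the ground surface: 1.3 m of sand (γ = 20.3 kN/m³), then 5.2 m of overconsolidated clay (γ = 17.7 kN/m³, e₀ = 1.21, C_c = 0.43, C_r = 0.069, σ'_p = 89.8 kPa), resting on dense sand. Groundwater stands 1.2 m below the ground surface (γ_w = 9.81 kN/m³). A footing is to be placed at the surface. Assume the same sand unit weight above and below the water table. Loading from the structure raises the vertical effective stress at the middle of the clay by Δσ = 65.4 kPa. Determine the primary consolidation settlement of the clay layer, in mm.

Mid-depth of clay below the ground surface: z = 1.3 + 5.2/2 = 3.9 m.
Total vertical stress at mid-clay: σ_v = 20.3×1.3 + 17.7×2.6 = 72.41 kPa.
Pore pressure: u = 9.81×(3.9 − 1.2) = 26.487 kPa.
Initial effective stress: σ'_0 = σ_v − u = 72.41 − 26.487 = 45.923 kPa.
Final effective stress: σ'_f = 45.923 + 65.4 = 111.32 kPa.
σ'_f = 111.32 > σ'_p = 89.8 kPa, so the stress path crosses the preconsolidation pressure — recompression up to σ'_p, then virgin compression beyond:
S_c = H/(1+e₀)·[C_r·log₁₀(σ'_p/σ'_0) + C_c·log₁₀(σ'_f/σ'_p)]
    = 5.2/2.21 × [0.069×log₁₀(89.8/45.923) + 0.43×log₁₀(111.32/89.8)]
    = 2.3529 × [0.020096 + 0.040118] = 0.1417 m

S_c ≈ 142 mm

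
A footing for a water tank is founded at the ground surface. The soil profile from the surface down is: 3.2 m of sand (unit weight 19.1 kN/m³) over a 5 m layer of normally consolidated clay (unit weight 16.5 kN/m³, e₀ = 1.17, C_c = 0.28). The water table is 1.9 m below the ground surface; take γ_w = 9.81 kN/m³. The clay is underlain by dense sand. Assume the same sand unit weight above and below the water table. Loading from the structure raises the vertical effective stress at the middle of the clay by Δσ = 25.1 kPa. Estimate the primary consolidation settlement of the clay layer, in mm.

S_c ≈ 91.4 mm

Mid-depth of clay below the ground surface: z = 3.2 + 5/2 = 5.7 m.
Total vertical stress at mid-clay: σ_v = 19.1×3.2 + 16.5×2.5 = 102.37 kPa.
Pore pressure: u = 9.81×(5.7 − 1.9) = 37.278 kPa.
Initial effective stress: σ'_0 = σ_v − u = 102.37 − 37.278 = 65.092 kPa.
Final effective stress: σ'_f = σ'_0 + Δσ = 65.092 + 25.1 = 90.192 kPa.
Normally consolidated clay, so the full stress increment lies on the virgin compression line:
S_c = C_c·H/(1+e₀)·log₁₀(σ'_f/σ'_0) = 0.28×5/(1+1.17)×log₁₀(90.192/65.092)
    = 0.64516 × 0.14164 = 0.09138 m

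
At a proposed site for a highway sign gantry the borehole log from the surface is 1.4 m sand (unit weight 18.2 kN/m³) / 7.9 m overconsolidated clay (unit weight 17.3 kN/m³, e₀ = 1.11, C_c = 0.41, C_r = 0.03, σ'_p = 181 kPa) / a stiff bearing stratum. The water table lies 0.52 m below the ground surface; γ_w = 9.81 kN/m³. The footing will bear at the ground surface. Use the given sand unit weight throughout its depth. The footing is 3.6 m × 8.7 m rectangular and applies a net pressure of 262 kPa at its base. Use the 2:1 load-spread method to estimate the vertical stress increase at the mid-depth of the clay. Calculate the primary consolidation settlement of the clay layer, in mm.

S_c ≈ 42.8 mm

Mid-depth of clay below the ground surface: z = 1.4 + 7.9/2 = 5.35 m.
Total vertical stress at mid-clay: σ_v = 18.2×1.4 + 17.3×3.95 = 93.815 kPa.
Pore pressure: u = 9.81×(5.35 − 0.52) = 47.382 kPa.
Initial effective stress: σ'_0 = σ_v − u = 93.815 − 47.382 = 46.433 kPa.
Stress increase at mid-clay by the 2:1 spreading method:
Δσ = qBL/((B+z)(L+z)) = 262×3.6×8.7/((3.6+5.35)(8.7+5.35)) = 65.256 kPa
Final effective stress: σ'_f = 46.433 + 65.256 = 111.69 kPa.
σ'_f = 111.69 ≤ σ'_p = 181 kPa, so the clay remains overconsolidated and only the recompression index applies:
S_c = C_r·H/(1+e₀)·log₁₀(σ'_f/σ'_0) = 0.03×7.9/2.11×log₁₀(111.69/46.433)
    = 0.11232 × 0.38119 = 0.04282 m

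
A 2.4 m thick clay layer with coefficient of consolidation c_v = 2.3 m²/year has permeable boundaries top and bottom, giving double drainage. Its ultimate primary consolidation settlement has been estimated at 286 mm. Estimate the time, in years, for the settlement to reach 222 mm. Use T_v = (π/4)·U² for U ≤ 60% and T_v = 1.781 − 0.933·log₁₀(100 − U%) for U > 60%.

Drainage path length: H_d = H/2 = 1.2 m (double drainage).
U = S(t)/S_ult = 222/286 = 0.7762.
U > 60%: T_v = 1.781 − 0.933·log₁₀(100 − 77.622) = 0.52162.
t = T_v·H_d²/c_v = 0.52162×1.2²/2.3 = 0.3266 years.

t ≈ 0.327 years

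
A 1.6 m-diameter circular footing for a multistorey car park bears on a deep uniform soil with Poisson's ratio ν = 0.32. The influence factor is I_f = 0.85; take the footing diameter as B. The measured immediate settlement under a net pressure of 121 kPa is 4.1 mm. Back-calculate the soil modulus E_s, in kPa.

E_s ≈ 36000 kPa

S_e = q·B·(1−ν²)/E_s · I_f  ⇒  E_s = q·B·(1−ν²)·I_f / S_e.
E_s = 121 × 1.6 × 0.8976 × 0.85 / 0.0041 = 36030 kPa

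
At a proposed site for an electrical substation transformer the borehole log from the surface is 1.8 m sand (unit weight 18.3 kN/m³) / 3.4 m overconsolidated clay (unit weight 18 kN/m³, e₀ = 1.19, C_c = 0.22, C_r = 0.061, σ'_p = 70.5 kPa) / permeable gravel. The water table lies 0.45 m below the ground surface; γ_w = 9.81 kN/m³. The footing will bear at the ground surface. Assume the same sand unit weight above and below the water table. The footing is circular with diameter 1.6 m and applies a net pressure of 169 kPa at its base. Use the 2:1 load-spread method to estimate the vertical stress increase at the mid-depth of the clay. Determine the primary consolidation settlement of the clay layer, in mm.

Mid-depth of clay below the ground surface: z = 1.8 + 3.4/2 = 3.5 m.
Total vertical stress at mid-clay: σ_v = 18.3×1.8 + 18×1.7 = 63.54 kPa.
Pore pressure: u = 9.81×(3.5 − 0.45) = 29.921 kPa.
Initial effective stress: σ'_0 = σ_v − u = 63.54 − 29.921 = 33.619 kPa.
Stress increase at mid-clay by the 2:1 spreading method:
Δσ ≈ qD²/(D+z)² = 169×1.6²/(1.6+3.5)² = 16.634 kPa
Final effective stress: σ'_f = 33.619 + 16.634 = 50.253 kPa.
σ'_f = 50.253 ≤ σ'_p = 70.5 kPa, so the clay remains overconsolidated and only the recompression index applies:
S_c = C_r·H/(1+e₀)·log₁₀(σ'_f/σ'_0) = 0.061×3.4/2.19×log₁₀(50.253/33.619)
    = 0.094702 × 0.17458 = 0.01653 m

S_c ≈ 16.5 mm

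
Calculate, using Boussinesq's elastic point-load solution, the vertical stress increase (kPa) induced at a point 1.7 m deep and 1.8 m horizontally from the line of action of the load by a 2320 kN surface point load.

Δσ_z ≈ 58.5 kPa

Boussinesq vertical stress below a point load on an elastic half-space:
Δσ_z = 3P/(2πz²) · [1 + (r/z)²]^(−5/2)
r/z = 1.8/1.7 = 1.0588; [1+(r/z)²]^(−5/2) = 0.15261.
Δσ_z = 3×2320/(2π×1.7²) × 0.15261 = 383.29 × 0.15261 = 58.49 kPa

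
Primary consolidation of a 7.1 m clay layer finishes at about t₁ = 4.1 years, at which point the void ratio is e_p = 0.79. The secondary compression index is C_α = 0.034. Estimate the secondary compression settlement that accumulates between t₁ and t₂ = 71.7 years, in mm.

S_s ≈ 168 mm

Secondary compression: S_s = C_α·H/(1+e_p)·log₁₀(t₂/t₁)
S_s = 0.034×7.1/(1+0.79)×log₁₀(71.7/4.1)
    = 0.1349 × 1.243 = 0.1676 m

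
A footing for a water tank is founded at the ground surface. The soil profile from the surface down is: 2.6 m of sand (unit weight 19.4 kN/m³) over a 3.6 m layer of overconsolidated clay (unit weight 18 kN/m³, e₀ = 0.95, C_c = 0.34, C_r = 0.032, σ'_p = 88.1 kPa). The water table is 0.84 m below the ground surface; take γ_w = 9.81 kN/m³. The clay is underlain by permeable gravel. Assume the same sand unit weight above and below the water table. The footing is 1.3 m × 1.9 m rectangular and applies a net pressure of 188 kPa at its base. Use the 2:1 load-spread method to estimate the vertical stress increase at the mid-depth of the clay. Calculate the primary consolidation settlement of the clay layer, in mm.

S_c ≈ 6.13 mm

Mid-depth of clay below the ground surface: z = 2.6 + 3.6/2 = 4.4 m.
Total vertical stress at mid-clay: σ_v = 19.4×2.6 + 18×1.8 = 82.84 kPa.
Pore pressure: u = 9.81×(4.4 − 0.84) = 34.924 kPa.
Initial effective stress: σ'_0 = σ_v − u = 82.84 − 34.924 = 47.916 kPa.
Stress increase at mid-clay by the 2:1 spreading method:
Δσ = qBL/((B+z)(L+z)) = 188×1.3×1.9/((1.3+4.4)(1.9+4.4)) = 12.931 kPa
Final effective stress: σ'_f = 47.916 + 12.931 = 60.847 kPa.
σ'_f = 60.847 ≤ σ'_p = 88.1 kPa, so the clay remains overconsolidated and only the recompression index applies:
S_c = C_r·H/(1+e₀)·log₁₀(σ'_f/σ'_0) = 0.032×3.6/1.95×log₁₀(60.847/47.916)
    = 0.059078 × 0.10376 = 0.00613 m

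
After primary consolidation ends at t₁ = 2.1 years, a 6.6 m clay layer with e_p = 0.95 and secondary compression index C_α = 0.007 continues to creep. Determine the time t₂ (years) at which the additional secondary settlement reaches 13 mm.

S_s = C_α·H/(1+e_p)·log₁₀(t₂/t₁) ⇒ log₁₀(t₂/t₁) = S_s·(1+e_p)/(C_α·H).
log₁₀(t₂/t₁) = 0.013 × (1+0.95) / (0.007×6.6) = 0.5487
t₂ = t₁ × 10^0.5487 = 2.1 × 3.538 = 7.429 years

t₂ ≈ 7.43 years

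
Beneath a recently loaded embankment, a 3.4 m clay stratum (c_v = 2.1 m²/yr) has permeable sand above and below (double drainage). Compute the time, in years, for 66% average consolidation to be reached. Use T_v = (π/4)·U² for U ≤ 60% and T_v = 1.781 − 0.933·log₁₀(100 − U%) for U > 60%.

Drainage path length: H_d = H/2 = 1.7 m (double drainage).
U > 60%: T_v = 1.781 − 0.933·log₁₀(100 − 66) = 0.35213.
t = T_v·H_d²/c_v = 0.35213×1.7²/2.1 = 0.4846 years.

t ≈ 0.485 years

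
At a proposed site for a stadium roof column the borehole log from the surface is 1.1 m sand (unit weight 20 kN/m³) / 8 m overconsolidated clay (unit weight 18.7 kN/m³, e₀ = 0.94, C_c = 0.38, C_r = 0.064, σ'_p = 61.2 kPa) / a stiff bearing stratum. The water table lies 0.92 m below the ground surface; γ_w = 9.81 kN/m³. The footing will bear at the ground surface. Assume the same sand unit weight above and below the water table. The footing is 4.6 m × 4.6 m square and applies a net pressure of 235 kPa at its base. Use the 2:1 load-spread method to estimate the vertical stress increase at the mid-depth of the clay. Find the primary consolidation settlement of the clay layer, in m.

Mid-depth of clay below the ground surface: z = 1.1 + 8/2 = 5.1 m.
Total vertical stress at mid-clay: σ_v = 20×1.1 + 18.7×4 = 96.8 kPa.
Pore pressure: u = 9.81×(5.1 − 0.92) = 41.006 kPa.
Initial effective stress: σ'_0 = σ_v − u = 96.8 − 41.006 = 55.794 kPa.
Stress increase at mid-clay by the 2:1 spreading method:
Δσ = qBL/((B+z)(L+z)) = 235×4.6×4.6/((4.6+5.1)(4.6+5.1)) = 52.849 kPa
Final effective stress: σ'_f = 55.794 + 52.849 = 108.64 kPa.
σ'_f = 108.64 > σ'_p = 61.2 kPa, so the stress path crosses the preconsolidation pressure — recompression up to σ'_p, then virgin compression beyond:
S_c = H/(1+e₀)·[C_r·log₁₀(σ'_p/σ'_0) + C_c·log₁₀(σ'_f/σ'_p)]
    = 8/1.94 × [0.064×log₁₀(61.2/55.794) + 0.38×log₁₀(108.64/61.2)]
    = 4.1237 × [0.0025705 + 0.094711] = 0.4012 m

S_c ≈ 0.401 m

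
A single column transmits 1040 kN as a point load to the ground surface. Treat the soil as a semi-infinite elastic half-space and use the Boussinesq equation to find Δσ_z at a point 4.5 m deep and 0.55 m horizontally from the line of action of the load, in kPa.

Boussinesq vertical stress below a point load on an elastic half-space:
Δσ_z = 3P/(2πz²) · [1 + (r/z)²]^(−5/2)
r/z = 0.55/4.5 = 0.12222; [1+(r/z)²]^(−5/2) = 0.96361.
Δσ_z = 3×1040/(2π×4.5²) × 0.96361 = 24.522 × 0.96361 = 23.63 kPa

Δσ_z ≈ 23.6 kPa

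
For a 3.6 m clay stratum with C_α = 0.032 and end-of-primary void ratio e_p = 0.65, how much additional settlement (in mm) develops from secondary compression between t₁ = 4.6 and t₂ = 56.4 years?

S_s ≈ 76 mm

Secondary compression: S_s = C_α·H/(1+e_p)·log₁₀(t₂/t₁)
S_s = 0.032×3.6/(1+0.65)×log₁₀(56.4/4.6)
    = 0.06982 × 1.089 = 0.076 m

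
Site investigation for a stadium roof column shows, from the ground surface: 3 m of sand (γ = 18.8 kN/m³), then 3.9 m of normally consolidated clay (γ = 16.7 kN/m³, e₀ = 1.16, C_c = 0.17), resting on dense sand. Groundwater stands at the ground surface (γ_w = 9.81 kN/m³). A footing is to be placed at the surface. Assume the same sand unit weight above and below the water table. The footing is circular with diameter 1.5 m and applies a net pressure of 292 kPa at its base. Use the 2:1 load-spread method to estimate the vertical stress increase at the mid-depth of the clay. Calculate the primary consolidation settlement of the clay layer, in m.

Mid-depth of clay below the ground surface: z = 3 + 3.9/2 = 4.95 m.
Total vertical stress at mid-clay: σ_v = 18.8×3 + 16.7×1.95 = 88.965 kPa.
Pore pressure: u = 9.81×(4.95 − 0) = 48.56 kPa.
Initial effective stress: σ'_0 = σ_v − u = 88.965 − 48.56 = 40.405 kPa.
Stress increase at mid-clay by the 2:1 spreading method:
Δσ ≈ qD²/(D+z)² = 292×1.5²/(1.5+4.95)² = 15.792 kPa
Final effective stress: σ'_f = σ'_0 + Δσ = 40.405 + 15.792 = 56.197 kPa.
Normally consolidated clay, so the full stress increment lies on the virgin compression line:
S_c = C_c·H/(1+e₀)·log₁₀(σ'_f/σ'_0) = 0.17×3.9/(1+1.16)×log₁₀(56.197/40.405)
    = 0.30694 × 0.14328 = 0.04398 m

S_c ≈ 0.044 m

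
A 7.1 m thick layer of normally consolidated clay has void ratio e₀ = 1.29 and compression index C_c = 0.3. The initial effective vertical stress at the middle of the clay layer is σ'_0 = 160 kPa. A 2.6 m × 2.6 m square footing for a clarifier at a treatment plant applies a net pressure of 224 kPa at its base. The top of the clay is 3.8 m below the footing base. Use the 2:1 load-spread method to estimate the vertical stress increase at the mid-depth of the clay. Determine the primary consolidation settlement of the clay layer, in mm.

Mid-depth of clay below the footing base: z = 3.8 + 7.1/2 = 7.35 m.
Stress increase at mid-clay by the 2:1 spreading method:
Δσ = qBL/((B+z)(L+z)) = 224×2.6×2.6/((2.6+7.35)(2.6+7.35)) = 15.295 kPa
Final effective stress: σ'_f = σ'_0 + Δσ = 160 + 15.295 = 175.29 kPa.
Normally consolidated clay, so the full stress increment lies on the virgin compression line:
S_c = C_c·H/(1+e₀)·log₁₀(σ'_f/σ'_0) = 0.3×7.1/(1+1.29)×log₁₀(175.29/160)
    = 0.93013 × 0.039637 = 0.03687 m

S_c ≈ 36.9 mm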